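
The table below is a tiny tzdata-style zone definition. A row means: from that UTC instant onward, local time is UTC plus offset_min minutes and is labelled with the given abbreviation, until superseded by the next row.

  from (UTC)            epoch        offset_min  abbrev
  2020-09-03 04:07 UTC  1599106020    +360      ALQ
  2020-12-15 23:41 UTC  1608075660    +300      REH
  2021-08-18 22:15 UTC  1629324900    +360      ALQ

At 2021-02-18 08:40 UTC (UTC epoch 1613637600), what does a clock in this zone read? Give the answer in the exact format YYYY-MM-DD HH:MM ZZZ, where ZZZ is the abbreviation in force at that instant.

Query: 2021-02-18 08:40 UTC
Rule 2/3 (REH, +05:00): 2020-12-15 23:41 UTC ≤ query < 2021-08-18 22:15 UTC
8·60 + 40 + 300 = 820 min
820 = 0·1440 + 820; 820 = 13·60 + 40 → 13:40, same day
→ 2021-02-18 13:40 REH

2021-02-18 13:40 REH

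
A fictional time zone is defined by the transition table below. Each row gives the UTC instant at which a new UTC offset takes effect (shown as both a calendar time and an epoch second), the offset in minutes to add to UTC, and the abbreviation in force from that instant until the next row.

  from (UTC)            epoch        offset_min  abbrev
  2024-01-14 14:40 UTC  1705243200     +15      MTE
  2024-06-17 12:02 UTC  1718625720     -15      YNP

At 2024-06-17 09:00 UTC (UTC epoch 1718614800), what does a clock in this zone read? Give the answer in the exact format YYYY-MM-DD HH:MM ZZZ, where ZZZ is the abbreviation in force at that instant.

Query: 2024-06-17 09:00 UTC
Rule 1/2 (MTE, +00:15): 2024-01-14 14:40 UTC ≤ query < 2024-06-17 12:02 UTC
9·60 + 0 + 15 = 555 min
555 = 0·1440 + 555; 555 = 9·60 + 15 → 09:15, same day
→ 2024-06-17 09:15 MTE

2024-06-17 09:15 MTE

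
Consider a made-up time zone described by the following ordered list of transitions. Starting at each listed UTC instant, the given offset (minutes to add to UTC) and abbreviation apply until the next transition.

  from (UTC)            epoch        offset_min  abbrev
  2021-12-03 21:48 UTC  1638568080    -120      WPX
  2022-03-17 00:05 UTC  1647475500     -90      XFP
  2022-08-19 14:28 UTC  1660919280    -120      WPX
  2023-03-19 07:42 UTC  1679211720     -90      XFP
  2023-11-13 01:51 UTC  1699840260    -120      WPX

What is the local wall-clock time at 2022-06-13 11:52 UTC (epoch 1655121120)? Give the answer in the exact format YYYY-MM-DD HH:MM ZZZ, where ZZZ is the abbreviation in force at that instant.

2022-06-13 10:22 XFP

Query: 2022-06-13 11:52 UTC
Rule 2/5 (XFP, -01:30): 2022-03-17 00:05 UTC ≤ query < 2022-08-19 14:28 UTC
11·60 + 52 - 90 = 622 min
622 = 0·1440 + 622; 622 = 10·60 + 22 → 10:22, same day
→ 2022-06-13 10:22 XFP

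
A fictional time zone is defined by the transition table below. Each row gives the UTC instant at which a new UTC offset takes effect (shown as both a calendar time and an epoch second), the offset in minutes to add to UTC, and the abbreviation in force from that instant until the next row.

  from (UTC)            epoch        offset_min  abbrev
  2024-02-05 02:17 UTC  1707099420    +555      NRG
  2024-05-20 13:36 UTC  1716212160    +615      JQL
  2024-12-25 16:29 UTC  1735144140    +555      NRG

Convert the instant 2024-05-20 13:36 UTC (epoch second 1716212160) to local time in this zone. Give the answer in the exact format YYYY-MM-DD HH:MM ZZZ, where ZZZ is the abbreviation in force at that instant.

Query: 2024-05-20 13:36 UTC
Rule 2/3 (JQL, +10:15): 2024-05-20 13:36 UTC ≤ query < 2024-12-25 16:29 UTC
13·60 + 36 + 615 = 1431 min
1431 = 0·1440 + 1431; 1431 = 23·60 + 51 → 23:51, same day
→ 2024-05-20 23:51 JQL

2024-05-20 23:51 JQL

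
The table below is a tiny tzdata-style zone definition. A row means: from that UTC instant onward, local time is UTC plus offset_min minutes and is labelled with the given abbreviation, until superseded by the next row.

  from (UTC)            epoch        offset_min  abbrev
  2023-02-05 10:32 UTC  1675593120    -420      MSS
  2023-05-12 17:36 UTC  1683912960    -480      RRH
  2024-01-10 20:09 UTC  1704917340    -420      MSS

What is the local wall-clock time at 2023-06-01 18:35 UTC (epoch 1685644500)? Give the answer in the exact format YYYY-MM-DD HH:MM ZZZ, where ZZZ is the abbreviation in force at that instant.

Query: 2023-06-01 18:35 UTC
Rule 2/3 (RRH, -08:00): 2023-05-12 17:36 UTC ≤ query < 2024-01-10 20:09 UTC
18·60 + 35 - 480 = 635 min
635 = 0·1440 + 635; 635 = 10·60 + 35 → 10:35, same day
→ 2023-06-01 10:35 RRH

2023-06-01 10:35 RRH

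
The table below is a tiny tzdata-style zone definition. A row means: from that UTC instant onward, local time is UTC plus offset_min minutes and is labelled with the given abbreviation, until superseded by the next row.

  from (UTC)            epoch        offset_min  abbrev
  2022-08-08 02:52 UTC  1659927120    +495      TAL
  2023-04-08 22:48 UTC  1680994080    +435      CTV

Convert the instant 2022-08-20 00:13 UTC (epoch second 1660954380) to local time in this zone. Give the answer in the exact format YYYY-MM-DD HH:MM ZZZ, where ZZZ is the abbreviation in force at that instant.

2022-08-20 08:28 TAL

Query: 2022-08-20 00:13 UTC
Rule 1/2 (TAL, +08:15): 2022-08-08 02:52 UTC ≤ query < 2023-04-08 22:48 UTC
0·60 + 13 + 495 = 508 min
508 = 0·1440 + 508; 508 = 8·60 + 28 → 08:28, same day
→ 2022-08-20 08:28 TAL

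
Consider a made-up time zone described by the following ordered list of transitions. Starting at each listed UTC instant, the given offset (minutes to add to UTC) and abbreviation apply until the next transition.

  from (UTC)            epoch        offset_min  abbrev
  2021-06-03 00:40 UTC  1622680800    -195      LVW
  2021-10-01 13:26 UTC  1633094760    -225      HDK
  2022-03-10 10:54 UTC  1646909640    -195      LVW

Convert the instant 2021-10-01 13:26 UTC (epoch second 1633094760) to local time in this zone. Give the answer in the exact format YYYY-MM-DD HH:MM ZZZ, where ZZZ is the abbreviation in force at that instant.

Query: 2021-10-01 13:26 UTC
Rule 2/3 (HDK, -03:45): 2021-10-01 13:26 UTC ≤ query < 2022-03-10 10:54 UTC
13·60 + 26 - 225 = 581 min
581 = 0·1440 + 581; 581 = 9·60 + 41 → 09:41, same day
→ 2021-10-01 09:41 HDK

2021-10-01 09:41 HDK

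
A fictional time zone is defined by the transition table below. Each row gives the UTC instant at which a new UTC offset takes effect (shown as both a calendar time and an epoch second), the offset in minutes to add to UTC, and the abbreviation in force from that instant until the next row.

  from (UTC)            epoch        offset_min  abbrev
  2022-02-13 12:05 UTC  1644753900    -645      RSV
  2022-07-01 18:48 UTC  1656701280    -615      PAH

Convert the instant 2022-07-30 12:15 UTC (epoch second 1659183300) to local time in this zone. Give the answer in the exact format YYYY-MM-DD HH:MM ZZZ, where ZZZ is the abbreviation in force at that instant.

2022-07-30 02:00 PAH

Query: 2022-07-30 12:15 UTC
Rule 2/2 (PAH, -10:15): 2022-07-01 18:48 UTC ≤ query < +∞
12·60 + 15 - 615 = 120 min
120 = 0·1440 + 120; 120 = 2·60 + 0 → 02:00, same day
→ 2022-07-30 02:00 PAH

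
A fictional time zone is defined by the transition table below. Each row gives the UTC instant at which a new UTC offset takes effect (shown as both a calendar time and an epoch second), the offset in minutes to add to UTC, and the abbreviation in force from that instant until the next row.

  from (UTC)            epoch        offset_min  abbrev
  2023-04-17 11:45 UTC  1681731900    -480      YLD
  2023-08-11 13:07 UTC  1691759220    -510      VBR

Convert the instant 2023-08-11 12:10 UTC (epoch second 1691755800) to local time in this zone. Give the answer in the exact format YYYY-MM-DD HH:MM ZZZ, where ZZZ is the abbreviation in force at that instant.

Query: 2023-08-11 12:10 UTC
Rule 1/2 (YLD, -08:00): 2023-04-17 11:45 UTC ≤ query < 2023-08-11 13:07 UTC
12·60 + 10 - 480 = 250 min
250 = 0·1440 + 250; 250 = 4·60 + 10 → 04:10, same day
→ 2023-08-11 04:10 YLD

2023-08-11 04:10 YLD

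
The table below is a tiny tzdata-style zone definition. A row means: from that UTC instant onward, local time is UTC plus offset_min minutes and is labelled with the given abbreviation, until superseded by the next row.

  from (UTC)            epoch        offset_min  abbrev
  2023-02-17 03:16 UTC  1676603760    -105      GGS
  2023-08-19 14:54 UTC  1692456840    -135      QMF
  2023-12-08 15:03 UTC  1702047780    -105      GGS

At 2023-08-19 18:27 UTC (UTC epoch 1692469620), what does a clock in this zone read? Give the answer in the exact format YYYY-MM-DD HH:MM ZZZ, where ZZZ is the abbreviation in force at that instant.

Query: 2023-08-19 18:27 UTC
Rule 2/3 (QMF, -02:15): 2023-08-19 14:54 UTC ≤ query < 2023-12-08 15:03 UTC
18·60 + 27 - 135 = 972 min
972 = 0·1440 + 972; 972 = 16·60 + 12 → 16:12, same day
→ 2023-08-19 16:12 QMF

2023-08-19 16:12 QMF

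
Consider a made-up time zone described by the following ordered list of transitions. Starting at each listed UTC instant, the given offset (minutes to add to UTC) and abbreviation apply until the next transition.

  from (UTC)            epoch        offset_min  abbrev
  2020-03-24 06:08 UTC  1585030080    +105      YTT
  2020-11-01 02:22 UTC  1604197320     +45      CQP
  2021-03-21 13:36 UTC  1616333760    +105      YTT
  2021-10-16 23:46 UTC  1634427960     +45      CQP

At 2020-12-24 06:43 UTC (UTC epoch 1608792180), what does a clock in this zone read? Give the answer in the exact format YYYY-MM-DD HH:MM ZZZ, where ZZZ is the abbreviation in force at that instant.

Query: 2020-12-24 06:43 UTC
Rule 2/4 (CQP, +00:45): 2020-11-01 02:22 UTC ≤ query < 2021-03-21 13:36 UTC
6·60 + 43 + 45 = 448 min
448 = 0·1440 + 448; 448 = 7·60 + 28 → 07:28, same day
→ 2020-12-24 07:28 CQP

2020-12-24 07:28 CQP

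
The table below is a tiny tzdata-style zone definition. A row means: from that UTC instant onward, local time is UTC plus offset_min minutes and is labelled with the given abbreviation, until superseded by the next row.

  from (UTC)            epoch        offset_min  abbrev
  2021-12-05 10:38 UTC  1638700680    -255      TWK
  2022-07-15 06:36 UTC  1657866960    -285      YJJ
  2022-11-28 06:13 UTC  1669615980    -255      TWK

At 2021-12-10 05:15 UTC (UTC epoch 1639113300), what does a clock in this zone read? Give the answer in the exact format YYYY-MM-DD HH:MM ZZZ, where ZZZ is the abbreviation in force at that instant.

2021-12-10 01:00 TWK

Query: 2021-12-10 05:15 UTC
Rule 1/3 (TWK, -04:15): 2021-12-05 10:38 UTC ≤ query < 2022-07-15 06:36 UTC
5·60 + 15 - 255 = 60 min
60 = 0·1440 + 60; 60 = 1·60 + 0 → 01:00, same day
→ 2021-12-10 01:00 TWK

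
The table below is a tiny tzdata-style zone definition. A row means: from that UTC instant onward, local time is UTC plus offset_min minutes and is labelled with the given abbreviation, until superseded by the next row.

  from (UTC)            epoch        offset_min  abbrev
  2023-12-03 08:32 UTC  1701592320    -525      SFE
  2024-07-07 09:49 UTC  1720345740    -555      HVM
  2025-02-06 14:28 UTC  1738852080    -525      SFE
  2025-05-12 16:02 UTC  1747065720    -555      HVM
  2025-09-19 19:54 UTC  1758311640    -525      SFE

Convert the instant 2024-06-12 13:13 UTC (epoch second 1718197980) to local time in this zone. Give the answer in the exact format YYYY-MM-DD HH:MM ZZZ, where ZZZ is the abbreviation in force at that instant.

2024-06-12 04:28 SFE

Query: 2024-06-12 13:13 UTC
Rule 1/5 (SFE, -08:45): 2023-12-03 08:32 UTC ≤ query < 2024-07-07 09:49 UTC
13·60 + 13 - 525 = 268 min
268 = 0·1440 + 268; 268 = 4·60 + 28 → 04:28, same day
→ 2024-06-12 04:28 SFE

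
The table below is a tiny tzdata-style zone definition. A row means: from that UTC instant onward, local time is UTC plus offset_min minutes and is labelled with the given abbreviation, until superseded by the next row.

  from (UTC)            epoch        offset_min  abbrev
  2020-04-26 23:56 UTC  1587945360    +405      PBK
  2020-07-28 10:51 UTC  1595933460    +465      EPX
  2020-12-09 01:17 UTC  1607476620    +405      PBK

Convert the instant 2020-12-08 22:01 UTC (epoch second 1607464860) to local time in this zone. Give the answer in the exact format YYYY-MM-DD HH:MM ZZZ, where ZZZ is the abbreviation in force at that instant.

2020-12-09 05:46 EPX

Query: 2020-12-08 22:01 UTC
Rule 2/3 (EPX, +07:45): 2020-07-28 10:51 UTC ≤ query < 2020-12-09 01:17 UTC
22·60 + 1 + 465 = 1786 min
1786 = 1·1440 + 346; 346 = 5·60 + 46 → 05:46, 2020-12-08 + 1 day = 2020-12-09
→ 2020-12-09 05:46 EPX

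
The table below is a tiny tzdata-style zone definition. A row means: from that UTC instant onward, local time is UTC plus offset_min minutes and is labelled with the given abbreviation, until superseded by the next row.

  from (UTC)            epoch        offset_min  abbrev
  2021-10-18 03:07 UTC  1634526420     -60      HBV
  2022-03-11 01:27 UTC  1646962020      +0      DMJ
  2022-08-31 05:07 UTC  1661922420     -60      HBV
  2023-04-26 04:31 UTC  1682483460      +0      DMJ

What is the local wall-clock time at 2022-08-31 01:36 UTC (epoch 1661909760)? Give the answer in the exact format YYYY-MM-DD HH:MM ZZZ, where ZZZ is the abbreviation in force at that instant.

2022-08-31 01:36 DMJ

Query: 2022-08-31 01:36 UTC
Rule 2/4 (DMJ, +00:00): 2022-03-11 01:27 UTC ≤ query < 2022-08-31 05:07 UTC
1·60 + 36 + 0 = 96 min
96 = 0·1440 + 96; 96 = 1·60 + 36 → 01:36, same day
→ 2022-08-31 01:36 DMJ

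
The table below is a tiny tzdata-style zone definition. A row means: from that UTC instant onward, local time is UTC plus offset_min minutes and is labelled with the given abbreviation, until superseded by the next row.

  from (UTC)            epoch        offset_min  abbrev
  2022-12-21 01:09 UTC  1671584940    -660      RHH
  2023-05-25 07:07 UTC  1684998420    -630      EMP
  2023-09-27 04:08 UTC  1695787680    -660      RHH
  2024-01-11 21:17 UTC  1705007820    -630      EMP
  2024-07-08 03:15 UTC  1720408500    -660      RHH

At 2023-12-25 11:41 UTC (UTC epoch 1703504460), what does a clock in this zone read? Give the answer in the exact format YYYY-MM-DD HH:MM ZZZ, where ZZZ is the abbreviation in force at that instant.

2023-12-25 00:41 RHH

Query: 2023-12-25 11:41 UTC
Rule 3/5 (RHH, -11:00): 2023-09-27 04:08 UTC ≤ query < 2024-01-11 21:17 UTC
11·60 + 41 - 660 = 41 min
41 = 0·1440 + 41; 41 = 0·60 + 41 → 00:41, same day
→ 2023-12-25 00:41 RHH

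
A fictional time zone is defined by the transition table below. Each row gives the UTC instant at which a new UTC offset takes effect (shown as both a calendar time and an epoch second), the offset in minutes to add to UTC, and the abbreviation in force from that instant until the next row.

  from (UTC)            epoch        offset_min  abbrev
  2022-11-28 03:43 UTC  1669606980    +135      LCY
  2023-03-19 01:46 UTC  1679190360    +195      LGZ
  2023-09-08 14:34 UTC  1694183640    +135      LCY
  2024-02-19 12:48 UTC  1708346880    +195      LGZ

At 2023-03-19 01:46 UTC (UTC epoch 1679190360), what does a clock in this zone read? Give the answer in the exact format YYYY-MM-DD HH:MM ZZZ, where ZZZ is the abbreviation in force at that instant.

2023-03-19 05:01 LGZ

Query: 2023-03-19 01:46 UTC
Rule 2/4 (LGZ, +03:15): 2023-03-19 01:46 UTC ≤ query < 2023-09-08 14:34 UTC
1·60 + 46 + 195 = 301 min
301 = 0·1440 + 301; 301 = 5·60 + 1 → 05:01, same day
→ 2023-03-19 05:01 LGZ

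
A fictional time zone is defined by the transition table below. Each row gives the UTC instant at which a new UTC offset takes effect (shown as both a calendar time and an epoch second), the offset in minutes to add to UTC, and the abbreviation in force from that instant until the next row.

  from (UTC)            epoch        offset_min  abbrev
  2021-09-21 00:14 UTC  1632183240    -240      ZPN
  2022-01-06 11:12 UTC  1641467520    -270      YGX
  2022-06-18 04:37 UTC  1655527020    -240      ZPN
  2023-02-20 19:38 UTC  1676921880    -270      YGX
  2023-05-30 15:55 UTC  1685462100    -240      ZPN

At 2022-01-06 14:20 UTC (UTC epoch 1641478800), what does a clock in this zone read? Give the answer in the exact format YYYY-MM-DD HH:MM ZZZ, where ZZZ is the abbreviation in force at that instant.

Query: 2022-01-06 14:20 UTC
Rule 2/5 (YGX, -04:30): 2022-01-06 11:12 UTC ≤ query < 2022-06-18 04:37 UTC
14·60 + 20 - 270 = 590 min
590 = 0·1440 + 590; 590 = 9·60 + 50 → 09:50, same day
→ 2022-01-06 09:50 YGX

2022-01-06 09:50 YGX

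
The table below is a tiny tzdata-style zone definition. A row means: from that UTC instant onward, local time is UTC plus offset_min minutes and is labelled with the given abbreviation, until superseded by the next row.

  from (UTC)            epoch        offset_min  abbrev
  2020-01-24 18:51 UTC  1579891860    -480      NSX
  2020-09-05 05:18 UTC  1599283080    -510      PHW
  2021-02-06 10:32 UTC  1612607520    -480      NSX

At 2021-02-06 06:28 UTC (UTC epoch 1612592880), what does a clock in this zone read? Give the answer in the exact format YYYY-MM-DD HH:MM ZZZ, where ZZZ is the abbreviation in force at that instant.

Query: 2021-02-06 06:28 UTC
Rule 2/3 (PHW, -08:30): 2020-09-05 05:18 UTC ≤ query < 2021-02-06 10:32 UTC
6·60 + 28 - 510 = -122 min
-122 = -1·1440 + 1318; 1318 = 21·60 + 58 → 21:58, 2021-02-06 - 1 day = 2021-02-05
→ 2021-02-05 21:58 PHW

2021-02-05 21:58 PHW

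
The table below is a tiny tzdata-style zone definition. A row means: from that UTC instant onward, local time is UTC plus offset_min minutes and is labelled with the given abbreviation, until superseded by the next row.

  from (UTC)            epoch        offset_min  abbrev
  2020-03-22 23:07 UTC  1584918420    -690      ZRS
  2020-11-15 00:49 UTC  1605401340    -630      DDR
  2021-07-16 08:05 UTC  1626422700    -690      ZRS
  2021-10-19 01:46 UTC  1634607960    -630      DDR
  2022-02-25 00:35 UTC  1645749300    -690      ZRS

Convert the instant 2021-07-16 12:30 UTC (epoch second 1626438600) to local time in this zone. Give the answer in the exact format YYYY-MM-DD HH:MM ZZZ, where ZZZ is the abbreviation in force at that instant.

2021-07-16 01:00 ZRS

Query: 2021-07-16 12:30 UTC
Rule 3/5 (ZRS, -11:30): 2021-07-16 08:05 UTC ≤ query < 2021-10-19 01:46 UTC
12·60 + 30 - 690 = 60 min
60 = 0·1440 + 60; 60 = 1·60 + 0 → 01:00, same day
→ 2021-07-16 01:00 ZRS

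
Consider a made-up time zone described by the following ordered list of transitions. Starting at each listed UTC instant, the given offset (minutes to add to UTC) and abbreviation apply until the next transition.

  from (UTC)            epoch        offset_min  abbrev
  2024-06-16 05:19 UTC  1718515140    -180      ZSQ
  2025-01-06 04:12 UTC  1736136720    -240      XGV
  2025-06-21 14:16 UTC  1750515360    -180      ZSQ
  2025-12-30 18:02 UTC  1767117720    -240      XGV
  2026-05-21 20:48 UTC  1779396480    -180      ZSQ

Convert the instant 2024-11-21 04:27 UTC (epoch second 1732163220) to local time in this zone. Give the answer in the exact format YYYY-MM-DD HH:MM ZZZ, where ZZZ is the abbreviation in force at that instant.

2024-11-21 01:27 ZSQ

Query: 2024-11-21 04:27 UTC
Rule 1/5 (ZSQ, -03:00): 2024-06-16 05:19 UTC ≤ query < 2025-01-06 04:12 UTC
4·60 + 27 - 180 = 87 min
87 = 0·1440 + 87; 87 = 1·60 + 27 → 01:27, same day
→ 2024-11-21 01:27 ZSQ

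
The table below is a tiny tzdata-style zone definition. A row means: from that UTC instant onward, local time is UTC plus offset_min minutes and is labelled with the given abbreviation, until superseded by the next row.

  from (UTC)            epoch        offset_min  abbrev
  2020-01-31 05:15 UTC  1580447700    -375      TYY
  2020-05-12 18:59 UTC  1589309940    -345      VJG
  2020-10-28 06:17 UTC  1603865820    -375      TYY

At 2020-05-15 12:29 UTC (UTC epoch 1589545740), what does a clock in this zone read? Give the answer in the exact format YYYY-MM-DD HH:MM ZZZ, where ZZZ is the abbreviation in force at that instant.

2020-05-15 06:44 VJG

Query: 2020-05-15 12:29 UTC
Rule 2/3 (VJG, -05:45): 2020-05-12 18:59 UTC ≤ query < 2020-10-28 06:17 UTC
12·60 + 29 - 345 = 404 min
404 = 0·1440 + 404; 404 = 6·60 + 44 → 06:44, same day
→ 2020-05-15 06:44 VJG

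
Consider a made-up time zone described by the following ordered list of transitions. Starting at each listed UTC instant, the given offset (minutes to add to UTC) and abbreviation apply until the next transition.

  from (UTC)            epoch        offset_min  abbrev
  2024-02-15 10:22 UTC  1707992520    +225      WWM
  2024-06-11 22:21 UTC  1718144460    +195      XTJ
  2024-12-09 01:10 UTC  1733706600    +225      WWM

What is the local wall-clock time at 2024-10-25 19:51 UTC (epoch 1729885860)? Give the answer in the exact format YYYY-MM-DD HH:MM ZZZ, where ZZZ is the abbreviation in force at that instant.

Query: 2024-10-25 19:51 UTC
Rule 2/3 (XTJ, +03:15): 2024-06-11 22:21 UTC ≤ query < 2024-12-09 01:10 UTC
19·60 + 51 + 195 = 1386 min
1386 = 0·1440 + 1386; 1386 = 23·60 + 6 → 23:06, same day
→ 2024-10-25 23:06 XTJ

2024-10-25 23:06 XTJ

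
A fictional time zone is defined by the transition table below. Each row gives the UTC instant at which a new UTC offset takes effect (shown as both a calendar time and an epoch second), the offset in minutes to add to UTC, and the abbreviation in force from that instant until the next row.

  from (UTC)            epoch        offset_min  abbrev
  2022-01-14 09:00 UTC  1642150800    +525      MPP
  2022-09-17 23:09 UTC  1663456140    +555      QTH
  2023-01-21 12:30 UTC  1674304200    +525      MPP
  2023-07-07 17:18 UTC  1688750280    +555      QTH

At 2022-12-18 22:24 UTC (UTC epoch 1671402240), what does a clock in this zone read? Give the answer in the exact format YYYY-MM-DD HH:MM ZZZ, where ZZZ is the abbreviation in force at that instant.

Query: 2022-12-18 22:24 UTC
Rule 2/4 (QTH, +09:15): 2022-09-17 23:09 UTC ≤ query < 2023-01-21 12:30 UTC
22·60 + 24 + 555 = 1899 min
1899 = 1·1440 + 459; 459 = 7·60 + 39 → 07:39, 2022-12-18 + 1 day = 2022-12-19
→ 2022-12-19 07:39 QTH

2022-12-19 07:39 QTH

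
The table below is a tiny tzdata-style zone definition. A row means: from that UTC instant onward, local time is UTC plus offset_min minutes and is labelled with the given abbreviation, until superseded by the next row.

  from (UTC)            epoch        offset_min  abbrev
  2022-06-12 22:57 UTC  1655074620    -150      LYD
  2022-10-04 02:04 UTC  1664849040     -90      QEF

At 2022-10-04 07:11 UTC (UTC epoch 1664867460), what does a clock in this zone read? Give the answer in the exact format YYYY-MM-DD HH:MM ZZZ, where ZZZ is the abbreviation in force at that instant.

2022-10-04 05:41 QEF

Query: 2022-10-04 07:11 UTC
Rule 2/2 (QEF, -01:30): 2022-10-04 02:04 UTC ≤ query < +∞
7·60 + 11 - 90 = 341 min
341 = 0·1440 + 341; 341 = 5·60 + 41 → 05:41, same day
→ 2022-10-04 05:41 QEF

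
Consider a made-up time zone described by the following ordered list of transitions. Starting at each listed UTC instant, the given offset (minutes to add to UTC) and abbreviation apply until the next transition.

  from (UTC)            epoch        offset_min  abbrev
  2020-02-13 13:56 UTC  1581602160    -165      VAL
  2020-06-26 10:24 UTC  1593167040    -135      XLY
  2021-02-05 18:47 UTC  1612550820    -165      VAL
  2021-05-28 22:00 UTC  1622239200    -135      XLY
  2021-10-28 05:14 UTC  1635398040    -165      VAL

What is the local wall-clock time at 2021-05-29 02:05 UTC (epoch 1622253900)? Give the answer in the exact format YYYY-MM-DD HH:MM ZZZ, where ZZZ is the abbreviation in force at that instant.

2021-05-28 23:50 XLY

Query: 2021-05-29 02:05 UTC
Rule 4/5 (XLY, -02:15): 2021-05-28 22:00 UTC ≤ query < 2021-10-28 05:14 UTC
2·60 + 5 - 135 = -10 min
-10 = -1·1440 + 1430; 1430 = 23·60 + 50 → 23:50, 2021-05-29 - 1 day = 2021-05-28
→ 2021-05-28 23:50 XLY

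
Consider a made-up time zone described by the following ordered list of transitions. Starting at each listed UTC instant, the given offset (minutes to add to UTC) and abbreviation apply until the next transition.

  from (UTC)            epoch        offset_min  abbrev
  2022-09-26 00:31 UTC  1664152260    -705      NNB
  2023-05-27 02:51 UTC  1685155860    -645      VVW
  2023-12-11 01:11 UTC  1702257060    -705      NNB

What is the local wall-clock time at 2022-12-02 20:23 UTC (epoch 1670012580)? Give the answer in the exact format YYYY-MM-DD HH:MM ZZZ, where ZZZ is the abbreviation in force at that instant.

Query: 2022-12-02 20:23 UTC
Rule 1/3 (NNB, -11:45): 2022-09-26 00:31 UTC ≤ query < 2023-05-27 02:51 UTC
20·60 + 23 - 705 = 518 min
518 = 0·1440 + 518; 518 = 8·60 + 38 → 08:38, same day
→ 2022-12-02 08:38 NNB

2022-12-02 08:38 NNB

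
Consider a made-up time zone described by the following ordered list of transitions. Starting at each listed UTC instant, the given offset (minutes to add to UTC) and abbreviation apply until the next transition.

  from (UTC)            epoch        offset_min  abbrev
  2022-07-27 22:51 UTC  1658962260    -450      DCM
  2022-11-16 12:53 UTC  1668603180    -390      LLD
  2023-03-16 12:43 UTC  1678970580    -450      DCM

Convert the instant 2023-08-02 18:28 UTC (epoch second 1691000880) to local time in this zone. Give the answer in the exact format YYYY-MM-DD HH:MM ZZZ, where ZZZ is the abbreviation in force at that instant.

2023-08-02 10:58 DCM

Query: 2023-08-02 18:28 UTC
Rule 3/3 (DCM, -07:30): 2023-03-16 12:43 UTC ≤ query < +∞
18·60 + 28 - 450 = 658 min
658 = 0·1440 + 658; 658 = 10·60 + 58 → 10:58, same day
→ 2023-08-02 10:58 DCM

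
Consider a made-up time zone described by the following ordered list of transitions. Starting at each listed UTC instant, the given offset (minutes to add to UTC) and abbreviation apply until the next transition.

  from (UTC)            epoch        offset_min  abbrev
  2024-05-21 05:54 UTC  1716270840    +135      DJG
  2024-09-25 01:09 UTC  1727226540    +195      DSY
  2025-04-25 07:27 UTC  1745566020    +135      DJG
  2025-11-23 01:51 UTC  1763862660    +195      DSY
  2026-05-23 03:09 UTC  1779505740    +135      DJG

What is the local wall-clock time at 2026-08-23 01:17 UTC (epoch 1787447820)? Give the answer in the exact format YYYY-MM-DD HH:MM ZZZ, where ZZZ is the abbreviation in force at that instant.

2026-08-23 03:32 DJG

Query: 2026-08-23 01:17 UTC
Rule 5/5 (DJG, +02:15): 2026-05-23 03:09 UTC ≤ query < +∞
1·60 + 17 + 135 = 212 min
212 = 0·1440 + 212; 212 = 3·60 + 32 → 03:32, same day
→ 2026-08-23 03:32 DJG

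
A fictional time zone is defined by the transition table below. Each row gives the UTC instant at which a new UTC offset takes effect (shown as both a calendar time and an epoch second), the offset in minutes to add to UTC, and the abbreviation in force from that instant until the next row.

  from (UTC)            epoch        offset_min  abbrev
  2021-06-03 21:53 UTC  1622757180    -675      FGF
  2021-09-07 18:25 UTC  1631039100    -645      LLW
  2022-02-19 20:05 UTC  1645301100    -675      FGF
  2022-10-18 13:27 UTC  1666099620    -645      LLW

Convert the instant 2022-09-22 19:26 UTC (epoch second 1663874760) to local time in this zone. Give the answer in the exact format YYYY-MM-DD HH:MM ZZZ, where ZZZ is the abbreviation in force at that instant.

2022-09-22 08:11 FGF

Query: 2022-09-22 19:26 UTC
Rule 3/4 (FGF, -11:15): 2022-02-19 20:05 UTC ≤ query < 2022-10-18 13:27 UTC
19·60 + 26 - 675 = 491 min
491 = 0·1440 + 491; 491 = 8·60 + 11 → 08:11, same day
→ 2022-09-22 08:11 FGF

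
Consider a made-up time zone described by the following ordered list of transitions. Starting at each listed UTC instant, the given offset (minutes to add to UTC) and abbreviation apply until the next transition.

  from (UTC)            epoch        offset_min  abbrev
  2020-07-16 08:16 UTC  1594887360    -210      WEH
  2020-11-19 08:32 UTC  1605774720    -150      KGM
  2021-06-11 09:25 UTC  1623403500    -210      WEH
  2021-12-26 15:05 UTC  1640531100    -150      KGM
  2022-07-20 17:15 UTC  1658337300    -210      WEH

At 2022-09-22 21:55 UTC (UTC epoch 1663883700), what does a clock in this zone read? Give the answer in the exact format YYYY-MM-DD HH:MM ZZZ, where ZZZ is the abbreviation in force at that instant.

2022-09-22 18:25 WEH

Query: 2022-09-22 21:55 UTC
Rule 5/5 (WEH, -03:30): 2022-07-20 17:15 UTC ≤ query < +∞
21·60 + 55 - 210 = 1105 min
1105 = 0·1440 + 1105; 1105 = 18·60 + 25 → 18:25, same day
→ 2022-09-22 18:25 WEH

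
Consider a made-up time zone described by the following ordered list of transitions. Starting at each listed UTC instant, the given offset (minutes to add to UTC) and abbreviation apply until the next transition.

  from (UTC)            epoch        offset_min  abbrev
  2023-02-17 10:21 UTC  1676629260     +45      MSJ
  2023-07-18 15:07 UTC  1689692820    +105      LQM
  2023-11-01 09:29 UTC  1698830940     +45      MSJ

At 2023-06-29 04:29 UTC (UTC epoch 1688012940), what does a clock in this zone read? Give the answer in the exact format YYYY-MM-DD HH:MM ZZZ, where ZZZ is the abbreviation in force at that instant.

Query: 2023-06-29 04:29 UTC
Rule 1/3 (MSJ, +00:45): 2023-02-17 10:21 UTC ≤ query < 2023-07-18 15:07 UTC
4·60 + 29 + 45 = 314 min
314 = 0·1440 + 314; 314 = 5·60 + 14 → 05:14, same day
→ 2023-06-29 05:14 MSJ

2023-06-29 05:14 MSJ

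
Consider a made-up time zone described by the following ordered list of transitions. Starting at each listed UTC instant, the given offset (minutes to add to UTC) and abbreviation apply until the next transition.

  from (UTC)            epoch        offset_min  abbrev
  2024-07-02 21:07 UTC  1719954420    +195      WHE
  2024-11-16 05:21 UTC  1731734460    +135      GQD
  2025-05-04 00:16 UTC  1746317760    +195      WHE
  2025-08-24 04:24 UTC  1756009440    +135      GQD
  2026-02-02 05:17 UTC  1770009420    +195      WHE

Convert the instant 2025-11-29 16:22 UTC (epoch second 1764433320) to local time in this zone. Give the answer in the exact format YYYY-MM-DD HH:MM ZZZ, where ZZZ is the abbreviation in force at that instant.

2025-11-29 18:37 GQD

Query: 2025-11-29 16:22 UTC
Rule 4/5 (GQD, +02:15): 2025-08-24 04:24 UTC ≤ query < 2026-02-02 05:17 UTC
16·60 + 22 + 135 = 1117 min
1117 = 0·1440 + 1117; 1117 = 18·60 + 37 → 18:37, same day
→ 2025-11-29 18:37 GQD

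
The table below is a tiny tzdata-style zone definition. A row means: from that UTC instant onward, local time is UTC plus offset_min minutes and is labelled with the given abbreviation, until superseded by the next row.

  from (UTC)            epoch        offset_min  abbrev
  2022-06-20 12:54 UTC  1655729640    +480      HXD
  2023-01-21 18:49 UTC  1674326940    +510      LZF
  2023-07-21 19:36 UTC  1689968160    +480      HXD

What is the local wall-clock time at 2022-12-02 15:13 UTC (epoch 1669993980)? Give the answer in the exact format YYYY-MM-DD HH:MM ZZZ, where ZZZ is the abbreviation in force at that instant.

2022-12-02 23:13 HXD

Query: 2022-12-02 15:13 UTC
Rule 1/3 (HXD, +08:00): 2022-06-20 12:54 UTC ≤ query < 2023-01-21 18:49 UTC
15·60 + 13 + 480 = 1393 min
1393 = 0·1440 + 1393; 1393 = 23·60 + 13 → 23:13, same day
→ 2022-12-02 23:13 HXD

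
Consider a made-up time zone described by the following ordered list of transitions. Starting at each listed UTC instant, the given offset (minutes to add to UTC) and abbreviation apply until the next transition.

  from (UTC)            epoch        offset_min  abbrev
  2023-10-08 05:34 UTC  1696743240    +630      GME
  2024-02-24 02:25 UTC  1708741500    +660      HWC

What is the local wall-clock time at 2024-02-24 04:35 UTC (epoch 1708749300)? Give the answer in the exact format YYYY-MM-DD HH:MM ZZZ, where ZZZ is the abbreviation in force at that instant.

Query: 2024-02-24 04:35 UTC
Rule 2/2 (HWC, +11:00): 2024-02-24 02:25 UTC ≤ query < +∞
4·60 + 35 + 660 = 935 min
935 = 0·1440 + 935; 935 = 15·60 + 35 → 15:35, same day
→ 2024-02-24 15:35 HWC

2024-02-24 15:35 HWC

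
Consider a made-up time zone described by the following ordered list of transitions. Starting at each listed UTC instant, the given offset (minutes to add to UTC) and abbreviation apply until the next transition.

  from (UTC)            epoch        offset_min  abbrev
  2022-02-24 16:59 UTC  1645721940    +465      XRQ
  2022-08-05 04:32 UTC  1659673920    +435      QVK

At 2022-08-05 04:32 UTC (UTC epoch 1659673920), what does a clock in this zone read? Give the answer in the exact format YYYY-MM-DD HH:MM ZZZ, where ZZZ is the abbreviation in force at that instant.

2022-08-05 11:47 QVK

Query: 2022-08-05 04:32 UTC
Rule 2/2 (QVK, +07:15): 2022-08-05 04:32 UTC ≤ query < +∞
4·60 + 32 + 435 = 707 min
707 = 0·1440 + 707; 707 = 11·60 + 47 → 11:47, same day
→ 2022-08-05 11:47 QVK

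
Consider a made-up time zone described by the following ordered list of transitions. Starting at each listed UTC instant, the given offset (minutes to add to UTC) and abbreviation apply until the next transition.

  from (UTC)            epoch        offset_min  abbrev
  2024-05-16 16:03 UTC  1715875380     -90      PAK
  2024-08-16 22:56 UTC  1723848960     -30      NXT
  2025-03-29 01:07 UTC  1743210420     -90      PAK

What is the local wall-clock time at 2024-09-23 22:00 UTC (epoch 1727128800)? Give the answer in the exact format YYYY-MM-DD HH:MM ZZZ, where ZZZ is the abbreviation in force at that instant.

Query: 2024-09-23 22:00 UTC
Rule 2/3 (NXT, -00:30): 2024-08-16 22:56 UTC ≤ query < 2025-03-29 01:07 UTC
22·60 + 0 - 30 = 1290 min
1290 = 0·1440 + 1290; 1290 = 21·60 + 30 → 21:30, same day
→ 2024-09-23 21:30 NXT

2024-09-23 21:30 NXT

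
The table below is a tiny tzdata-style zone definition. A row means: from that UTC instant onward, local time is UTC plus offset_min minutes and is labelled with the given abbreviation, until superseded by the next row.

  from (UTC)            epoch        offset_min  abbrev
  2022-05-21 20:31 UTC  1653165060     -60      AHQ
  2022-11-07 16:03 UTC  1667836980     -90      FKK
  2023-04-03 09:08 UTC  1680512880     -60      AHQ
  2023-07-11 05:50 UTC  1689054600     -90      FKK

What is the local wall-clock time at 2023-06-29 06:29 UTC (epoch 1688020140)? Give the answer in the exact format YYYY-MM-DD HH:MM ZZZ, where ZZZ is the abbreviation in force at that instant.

2023-06-29 05:29 AHQ

Query: 2023-06-29 06:29 UTC
Rule 3/4 (AHQ, -01:00): 2023-04-03 09:08 UTC ≤ query < 2023-07-11 05:50 UTC
6·60 + 29 - 60 = 329 min
329 = 0·1440 + 329; 329 = 5·60 + 29 → 05:29, same day
→ 2023-06-29 05:29 AHQ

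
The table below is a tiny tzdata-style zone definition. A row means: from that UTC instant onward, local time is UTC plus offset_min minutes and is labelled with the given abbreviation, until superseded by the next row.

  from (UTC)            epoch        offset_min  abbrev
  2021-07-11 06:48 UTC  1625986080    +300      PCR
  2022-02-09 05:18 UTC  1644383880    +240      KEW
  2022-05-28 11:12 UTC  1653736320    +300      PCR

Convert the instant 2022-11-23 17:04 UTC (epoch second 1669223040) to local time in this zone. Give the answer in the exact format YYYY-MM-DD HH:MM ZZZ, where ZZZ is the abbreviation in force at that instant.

2022-11-23 22:04 PCR

Query: 2022-11-23 17:04 UTC
Rule 3/3 (PCR, +05:00): 2022-05-28 11:12 UTC ≤ query < +∞
17·60 + 4 + 300 = 1324 min
1324 = 0·1440 + 1324; 1324 = 22·60 + 4 → 22:04, same day
→ 2022-11-23 22:04 PCR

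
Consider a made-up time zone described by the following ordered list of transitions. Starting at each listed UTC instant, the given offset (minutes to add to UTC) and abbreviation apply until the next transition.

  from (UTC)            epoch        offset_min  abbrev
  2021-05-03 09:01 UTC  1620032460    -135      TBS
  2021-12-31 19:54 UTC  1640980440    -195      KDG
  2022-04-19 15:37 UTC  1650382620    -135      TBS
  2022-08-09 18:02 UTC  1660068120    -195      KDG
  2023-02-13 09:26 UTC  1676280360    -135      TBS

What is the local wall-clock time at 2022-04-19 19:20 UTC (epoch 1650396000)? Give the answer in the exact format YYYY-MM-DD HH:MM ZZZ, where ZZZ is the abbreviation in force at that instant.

Query: 2022-04-19 19:20 UTC
Rule 3/5 (TBS, -02:15): 2022-04-19 15:37 UTC ≤ query < 2022-08-09 18:02 UTC
19·60 + 20 - 135 = 1025 min
1025 = 0·1440 + 1025; 1025 = 17·60 + 5 → 17:05, same day
→ 2022-04-19 17:05 TBS

2022-04-19 17:05 TBS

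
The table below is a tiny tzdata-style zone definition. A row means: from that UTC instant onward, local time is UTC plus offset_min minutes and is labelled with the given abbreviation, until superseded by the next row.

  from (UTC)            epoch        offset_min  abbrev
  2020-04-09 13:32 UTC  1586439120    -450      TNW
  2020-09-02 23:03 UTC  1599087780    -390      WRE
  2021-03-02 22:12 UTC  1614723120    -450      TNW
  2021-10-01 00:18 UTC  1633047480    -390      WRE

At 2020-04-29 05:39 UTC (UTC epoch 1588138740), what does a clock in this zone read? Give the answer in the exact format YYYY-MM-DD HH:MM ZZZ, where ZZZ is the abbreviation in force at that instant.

2020-04-28 22:09 TNW

Query: 2020-04-29 05:39 UTC
Rule 1/4 (TNW, -07:30): 2020-04-09 13:32 UTC ≤ query < 2020-09-02 23:03 UTC
5·60 + 39 - 450 = -111 min
-111 = -1·1440 + 1329; 1329 = 22·60 + 9 → 22:09, 2020-04-29 - 1 day = 2020-04-28
→ 2020-04-28 22:09 TNW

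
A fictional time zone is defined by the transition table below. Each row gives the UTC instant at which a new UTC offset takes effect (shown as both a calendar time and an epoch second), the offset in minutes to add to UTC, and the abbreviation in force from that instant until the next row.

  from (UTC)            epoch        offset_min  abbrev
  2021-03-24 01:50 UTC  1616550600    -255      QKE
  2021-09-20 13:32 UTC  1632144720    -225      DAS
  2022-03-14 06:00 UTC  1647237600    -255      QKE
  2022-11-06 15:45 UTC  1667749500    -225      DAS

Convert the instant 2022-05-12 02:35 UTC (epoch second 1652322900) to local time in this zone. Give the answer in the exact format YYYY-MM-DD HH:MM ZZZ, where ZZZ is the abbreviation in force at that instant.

Query: 2022-05-12 02:35 UTC
Rule 3/4 (QKE, -04:15): 2022-03-14 06:00 UTC ≤ query < 2022-11-06 15:45 UTC
2·60 + 35 - 255 = -100 min
-100 = -1·1440 + 1340; 1340 = 22·60 + 20 → 22:20, 2022-05-12 - 1 day = 2022-05-11
→ 2022-05-11 22:20 QKE

2022-05-11 22:20 QKE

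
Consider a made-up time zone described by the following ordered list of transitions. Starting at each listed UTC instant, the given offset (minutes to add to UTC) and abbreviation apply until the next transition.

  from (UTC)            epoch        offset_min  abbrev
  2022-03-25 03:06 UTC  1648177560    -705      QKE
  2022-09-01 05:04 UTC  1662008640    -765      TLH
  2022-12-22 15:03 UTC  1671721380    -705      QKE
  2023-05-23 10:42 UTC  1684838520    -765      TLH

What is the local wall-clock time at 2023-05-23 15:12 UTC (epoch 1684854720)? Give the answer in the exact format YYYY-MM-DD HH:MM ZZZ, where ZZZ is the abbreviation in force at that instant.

2023-05-23 02:27 TLH

Query: 2023-05-23 15:12 UTC
Rule 4/4 (TLH, -12:45): 2023-05-23 10:42 UTC ≤ query < +∞
15·60 + 12 - 765 = 147 min
147 = 0·1440 + 147; 147 = 2·60 + 27 → 02:27, same day
→ 2023-05-23 02:27 TLH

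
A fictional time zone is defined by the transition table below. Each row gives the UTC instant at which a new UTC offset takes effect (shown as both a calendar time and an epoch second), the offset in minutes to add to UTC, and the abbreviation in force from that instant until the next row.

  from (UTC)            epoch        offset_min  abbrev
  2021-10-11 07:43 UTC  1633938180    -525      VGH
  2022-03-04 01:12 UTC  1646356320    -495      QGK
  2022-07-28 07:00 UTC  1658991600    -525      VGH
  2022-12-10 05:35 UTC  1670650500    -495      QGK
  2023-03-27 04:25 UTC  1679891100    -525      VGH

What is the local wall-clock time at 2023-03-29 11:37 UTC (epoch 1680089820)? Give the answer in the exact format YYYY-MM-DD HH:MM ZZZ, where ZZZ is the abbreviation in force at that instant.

2023-03-29 02:52 VGH

Query: 2023-03-29 11:37 UTC
Rule 5/5 (VGH, -08:45): 2023-03-27 04:25 UTC ≤ query < +∞
11·60 + 37 - 525 = 172 min
172 = 0·1440 + 172; 172 = 2·60 + 52 → 02:52, same day
→ 2023-03-29 02:52 VGH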